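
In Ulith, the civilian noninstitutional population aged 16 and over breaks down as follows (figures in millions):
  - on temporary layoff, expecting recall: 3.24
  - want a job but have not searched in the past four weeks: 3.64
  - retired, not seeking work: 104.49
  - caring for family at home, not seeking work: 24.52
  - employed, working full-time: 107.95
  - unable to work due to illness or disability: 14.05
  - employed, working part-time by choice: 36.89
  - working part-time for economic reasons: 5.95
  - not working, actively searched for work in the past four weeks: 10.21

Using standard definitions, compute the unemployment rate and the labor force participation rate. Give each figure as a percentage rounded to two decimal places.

Employed = 107.95 + 36.89 + 5.95 = 150.79 million (anyone who worked, including part-time for economic reasons, counts as employed).
Unemployed = 3.24 + 10.21 = 13.45 million (jobless and actively searching, or on temporary layoff).
Labor force = 150.79 + 13.45 = 164.24 million.
Not in labor force = 3.64 + 104.49 + 24.52 + 14.05 = 146.70 million (those not working and not actively searching are outside the labor force — including those who want a job but have given up searching).
Civilian working-age population = 164.24 + 146.70 = 310.94 million.
Unemployment rate = 13.45 / 164.24 = 8.19%.
Labor force participation rate = 164.24 / 310.94 = 52.82%.

Unemployment rate ≈ 8.19%; labor force participation rate ≈ 52.82%.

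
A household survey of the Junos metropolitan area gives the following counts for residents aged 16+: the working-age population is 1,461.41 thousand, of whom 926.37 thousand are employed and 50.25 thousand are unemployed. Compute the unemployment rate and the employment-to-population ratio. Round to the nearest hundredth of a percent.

Labor force = employed + unemployed = 926.37 + 50.25 = 976.62 thousand.
Unemployment rate = 50.25 / 976.62 = 5.15%.
Employment-population ratio = 926.37 / 1,461.41 = 63.39%.

Unemployment rate ≈ 5.15%; employment-population ratio ≈ 63.39%.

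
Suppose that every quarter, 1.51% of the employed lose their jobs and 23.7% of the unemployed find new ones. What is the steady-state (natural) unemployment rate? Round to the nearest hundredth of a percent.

Steady-state unemployment rate ≈ 5.99%.

At steady state the flows balance: s·E = f·U, so U/(E+U) = s/(s+f).
u* = 1.51 / (1.51 + 23.7) = 1.51 / 25.21 = 5.99%.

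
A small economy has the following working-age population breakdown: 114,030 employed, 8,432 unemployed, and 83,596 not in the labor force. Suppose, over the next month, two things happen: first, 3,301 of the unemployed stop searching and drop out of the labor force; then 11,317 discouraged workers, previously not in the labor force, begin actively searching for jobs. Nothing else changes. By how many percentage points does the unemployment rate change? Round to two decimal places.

The unemployment rate changes by +5.72 percentage points.

Initially, labor force = 114,030 + 8,432 = 122,462, so u = 8,432/122,462 = 6.89%.
After the first change, unemployed and labor force both fall by 3,301 → E = 114,030, U = 5,131, labor force = 119,161.
After the second change, unemployed and labor force both rise by 11,317 → E = 114,030, U = 16,448, labor force = 130,478.
New unemployment rate = 16,448 / 130,478 = 12.61%.
Change = 12.61% − 6.89% = +5.72 percentage points.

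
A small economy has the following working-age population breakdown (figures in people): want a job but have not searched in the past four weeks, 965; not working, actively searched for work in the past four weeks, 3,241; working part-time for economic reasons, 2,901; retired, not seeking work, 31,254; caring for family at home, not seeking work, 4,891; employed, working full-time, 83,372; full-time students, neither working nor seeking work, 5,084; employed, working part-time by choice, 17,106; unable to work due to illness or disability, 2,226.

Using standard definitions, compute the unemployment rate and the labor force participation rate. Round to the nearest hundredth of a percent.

Employed = 2,901 + 83,372 + 17,106 = 103,379 (anyone who worked, including part-time for economic reasons, counts as employed).
Unemployed = 3,241.
Labor force = 103,379 + 3,241 = 106,620.
Not in labor force = 965 + 31,254 + 4,891 + 5,084 + 2,226 = 44,420 (those not working and not actively searching are outside the labor force — including those who want a job but have given up searching).
Civilian working-age population = 106,620 + 44,420 = 151,040.
Unemployment rate = 3,241 / 106,620 = 3.04%.
Labor force participation rate = 106,620 / 151,040 = 70.59%.

Unemployment rate ≈ 3.04%; labor force participation rate ≈ 70.59%.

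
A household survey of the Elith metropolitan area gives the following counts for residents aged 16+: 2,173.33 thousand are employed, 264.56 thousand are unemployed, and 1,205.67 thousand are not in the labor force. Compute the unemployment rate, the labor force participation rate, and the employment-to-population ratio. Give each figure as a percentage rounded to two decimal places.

Unemployment rate ≈ 10.85%; labor force participation rate ≈ 66.91%; employment-population ratio ≈ 59.65%.

Labor force = employed + unemployed = 2,173.33 + 264.56 = 2,437.89 thousand.
Working-age population = 2,437.89 + 1,205.67 = 3,643.56 thousand.
Unemployment rate = 264.56 / 2,437.89 = 10.85%.
Labor force participation rate = 2,437.89 / 3,643.56 = 66.91%.
Employment-population ratio = 2,173.33 / 3,643.56 = 59.65%.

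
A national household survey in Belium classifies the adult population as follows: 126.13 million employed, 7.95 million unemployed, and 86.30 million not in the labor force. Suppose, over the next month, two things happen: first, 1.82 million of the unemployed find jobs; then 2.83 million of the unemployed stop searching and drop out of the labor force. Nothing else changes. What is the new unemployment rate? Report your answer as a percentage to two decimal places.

New unemployment rate ≈ 2.51%.

Initially, labor force = 126.13 + 7.95 = 134.08 million, so u = 7.95/134.08 = 5.93%.
After the first change, unemployed falls and employed rises by 1.82; labor force unchanged → E = 127.95, U = 6.13, labor force = 134.08 million.
After the second change, unemployed and labor force both fall by 2.83 → E = 127.95, U = 3.30, labor force = 131.25 million.
New unemployment rate = 3.30 / 131.25 = 2.51%.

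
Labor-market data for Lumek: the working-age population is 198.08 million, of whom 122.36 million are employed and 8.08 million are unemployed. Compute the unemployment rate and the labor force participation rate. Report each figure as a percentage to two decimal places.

Labor force = employed + unemployed = 122.36 + 8.08 = 130.44 million.
Unemployment rate = 8.08 / 130.44 = 6.19%.
Labor force participation rate = 130.44 / 198.08 = 65.85%.

Unemployment rate ≈ 6.19%; labor force participation rate ≈ 65.85%.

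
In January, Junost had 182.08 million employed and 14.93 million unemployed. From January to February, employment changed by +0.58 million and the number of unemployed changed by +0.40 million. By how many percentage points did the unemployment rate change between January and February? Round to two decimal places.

January: labor force = 182.08 + 14.93 = 197.01; u = 14.93/197.01 = 7.58%.
February: labor force = 182.66 + 15.33 = 197.99; u = 15.33/197.99 = 7.74%.
Change = 7.74% − 7.58% = +0.16 pp.

The unemployment rate changed by +0.16 percentage points.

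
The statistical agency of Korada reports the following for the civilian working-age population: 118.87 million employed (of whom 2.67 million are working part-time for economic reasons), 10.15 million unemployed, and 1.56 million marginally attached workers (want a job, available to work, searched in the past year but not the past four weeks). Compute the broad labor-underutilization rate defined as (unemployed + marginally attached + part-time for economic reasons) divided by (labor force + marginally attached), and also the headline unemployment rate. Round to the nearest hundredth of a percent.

Broad underutilization rate ≈ 11.01%; headline unemployment rate ≈ 7.87%.

Labor force = 118.87 + 10.15 = 129.02 million.
Numerator = 10.15 + 1.56 + 2.67 = 14.38 million.
Denominator = 129.02 + 1.56 = 130.58 million.
Broad rate = 14.38 / 130.58 = 11.01%.
Headline unemployment rate = 10.15 / 129.02 = 7.87%.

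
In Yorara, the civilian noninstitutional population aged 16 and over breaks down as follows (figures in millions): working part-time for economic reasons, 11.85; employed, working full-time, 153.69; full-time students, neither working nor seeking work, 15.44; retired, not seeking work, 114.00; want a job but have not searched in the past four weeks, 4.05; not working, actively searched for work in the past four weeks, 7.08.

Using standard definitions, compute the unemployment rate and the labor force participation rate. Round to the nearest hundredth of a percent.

Employed = 11.85 + 153.69 = 165.54 million (anyone who worked, including part-time for economic reasons, counts as employed).
Unemployed = 7.08 million.
Labor force = 165.54 + 7.08 = 172.62 million.
Not in labor force = 15.44 + 114.00 + 4.05 = 133.49 million (those not working and not actively searching are outside the labor force — including those who want a job but have given up searching).
Civilian working-age population = 172.62 + 133.49 = 306.11 million.
Unemployment rate = 7.08 / 172.62 = 4.10%.
Labor force participation rate = 172.62 / 306.11 = 56.39%.

Unemployment rate ≈ 4.10%; labor force participation rate ≈ 56.39%.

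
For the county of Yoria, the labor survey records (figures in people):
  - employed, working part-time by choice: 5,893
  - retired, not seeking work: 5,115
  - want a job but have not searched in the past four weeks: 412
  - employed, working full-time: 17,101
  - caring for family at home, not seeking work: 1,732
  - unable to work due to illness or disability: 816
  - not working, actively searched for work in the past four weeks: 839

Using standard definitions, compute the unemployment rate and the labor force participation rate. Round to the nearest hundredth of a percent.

Employed = 5,893 + 17,101 = 22,994.
Unemployed = 839.
Labor force = 22,994 + 839 = 23,833.
Not in labor force = 5,115 + 412 + 1,732 + 816 = 8,075 (those not working and not actively searching are outside the labor force — including those who want a job but have given up searching).
Civilian working-age population = 23,833 + 8,075 = 31,908.
Unemployment rate = 839 / 23,833 = 3.52%.
Labor force participation rate = 23,833 / 31,908 = 74.69%.

Unemployment rate ≈ 3.52%; labor force participation rate ≈ 74.69%.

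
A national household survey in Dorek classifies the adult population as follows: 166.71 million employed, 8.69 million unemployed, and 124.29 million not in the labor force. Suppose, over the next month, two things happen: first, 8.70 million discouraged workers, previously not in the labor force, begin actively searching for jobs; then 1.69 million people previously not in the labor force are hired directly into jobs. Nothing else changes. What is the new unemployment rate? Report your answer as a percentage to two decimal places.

Initially, labor force = 166.71 + 8.69 = 175.40 million, so u = 8.69/175.40 = 4.95%.
After the first change, unemployed and labor force both rise by 8.70 → E = 166.71, U = 17.39, labor force = 184.10 million.
After the second change, employed and labor force both rise by 1.69; unemployed unchanged → E = 168.40, U = 17.39, labor force = 185.79 million.
New unemployment rate = 17.39 / 185.79 = 9.36%.

New unemployment rate ≈ 9.36%.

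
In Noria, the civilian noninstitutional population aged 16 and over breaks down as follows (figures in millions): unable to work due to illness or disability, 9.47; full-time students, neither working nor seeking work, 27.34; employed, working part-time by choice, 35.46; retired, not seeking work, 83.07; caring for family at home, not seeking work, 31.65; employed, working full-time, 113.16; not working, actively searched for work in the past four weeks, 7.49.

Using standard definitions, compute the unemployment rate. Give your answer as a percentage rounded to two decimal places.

Employed = 35.46 + 113.16 = 148.62 million.
Unemployed = 7.49 million.
Labor force = 148.62 + 7.49 = 156.11 million.
Unemployment rate = 7.49 / 156.11 = 4.80%.

Unemployment rate ≈ 4.80%.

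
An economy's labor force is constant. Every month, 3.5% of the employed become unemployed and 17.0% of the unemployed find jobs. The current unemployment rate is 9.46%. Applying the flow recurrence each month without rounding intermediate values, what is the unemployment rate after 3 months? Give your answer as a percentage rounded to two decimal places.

Unemployment rate after three months ≈ 13.25%.

With a fixed labor force, u_{t+1} = u_t + s·(1−u_t) − f·u_t = u_t·(1−s−f) + s.
Here 1−s−f = 0.795 and s = 0.035.
u_1 = 0.094600 × 0.795 + 0.035 = 0.110207.
u_2 = 0.110207 × 0.795 + 0.035 = 0.122615.
u_3 = 0.122615 × 0.795 + 0.035 = 0.132479.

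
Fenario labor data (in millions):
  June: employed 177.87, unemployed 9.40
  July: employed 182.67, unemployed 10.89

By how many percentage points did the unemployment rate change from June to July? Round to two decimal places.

June: labor force = 177.87 + 9.40 = 187.27; u = 9.40/187.27 = 5.02%.
July: labor force = 182.67 + 10.89 = 193.56; u = 10.89/193.56 = 5.63%.
Change = 5.63% − 5.02% = +0.61 pp.

The unemployment rate changed by +0.61 percentage points.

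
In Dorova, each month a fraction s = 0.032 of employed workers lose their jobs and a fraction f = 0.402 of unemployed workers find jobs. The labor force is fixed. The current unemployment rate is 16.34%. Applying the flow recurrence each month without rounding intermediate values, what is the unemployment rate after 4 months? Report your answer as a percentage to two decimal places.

Unemployment rate after four months ≈ 8.29%.

With a fixed labor force, u_{t+1} = u_t + s·(1−u_t) − f·u_t = u_t·(1−s−f) + s.
Here 1−s−f = 0.566 and s = 0.032.
u_1 = 0.163400 × 0.566 + 0.032 = 0.124484.
u_2 = 0.124484 × 0.566 + 0.032 = 0.102458.
u_3 = 0.102458 × 0.566 + 0.032 = 0.089991.
u_4 = 0.089991 × 0.566 + 0.032 = 0.082935.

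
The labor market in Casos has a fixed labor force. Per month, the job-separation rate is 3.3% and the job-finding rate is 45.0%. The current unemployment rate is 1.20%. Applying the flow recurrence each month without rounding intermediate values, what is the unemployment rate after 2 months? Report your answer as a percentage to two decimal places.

With a fixed labor force, u_{t+1} = u_t + s·(1−u_t) − f·u_t = u_t·(1−s−f) + s.
Here 1−s−f = 0.517 and s = 0.033.
u_1 = 0.012000 × 0.517 + 0.033 = 0.039204.
u_2 = 0.039204 × 0.517 + 0.033 = 0.053268.

Unemployment rate after two months ≈ 5.33%.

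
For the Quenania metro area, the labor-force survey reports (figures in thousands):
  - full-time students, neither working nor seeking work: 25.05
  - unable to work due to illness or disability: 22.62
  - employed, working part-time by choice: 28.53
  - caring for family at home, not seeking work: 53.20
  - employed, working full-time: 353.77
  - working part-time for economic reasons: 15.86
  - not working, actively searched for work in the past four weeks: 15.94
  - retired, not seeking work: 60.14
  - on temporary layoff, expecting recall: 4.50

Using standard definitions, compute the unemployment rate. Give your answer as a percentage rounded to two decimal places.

Employed = 28.53 + 353.77 + 15.86 = 398.16 thousand (anyone who worked, including part-time for economic reasons, counts as employed).
Unemployed = 15.94 + 4.50 = 20.44 thousand (jobless and actively searching, or on temporary layoff).
Labor force = 398.16 + 20.44 = 418.60 thousand.
Unemployment rate = 20.44 / 418.60 = 4.88%.

Unemployment rate ≈ 4.88%.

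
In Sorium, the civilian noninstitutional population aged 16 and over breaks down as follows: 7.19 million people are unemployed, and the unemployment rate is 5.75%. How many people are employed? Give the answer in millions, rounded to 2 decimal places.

Labor force = U / u = 7.19 / 0.0575 ≈ 125.04 million.
Employed = labor force − unemployed = 125.04 − 7.19 = 117.85 million.

About 117.85 million are employed.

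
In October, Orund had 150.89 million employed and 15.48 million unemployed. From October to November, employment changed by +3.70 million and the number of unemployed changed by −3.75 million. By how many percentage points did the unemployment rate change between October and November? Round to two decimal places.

The unemployment rate changed by −2.25 percentage points.

October: labor force = 150.89 + 15.48 = 166.37; u = 15.48/166.37 = 9.30%.
November: labor force = 154.59 + 11.73 = 166.32; u = 11.73/166.32 = 7.05%.
Change = 7.05% − 9.30% = −2.25 pp.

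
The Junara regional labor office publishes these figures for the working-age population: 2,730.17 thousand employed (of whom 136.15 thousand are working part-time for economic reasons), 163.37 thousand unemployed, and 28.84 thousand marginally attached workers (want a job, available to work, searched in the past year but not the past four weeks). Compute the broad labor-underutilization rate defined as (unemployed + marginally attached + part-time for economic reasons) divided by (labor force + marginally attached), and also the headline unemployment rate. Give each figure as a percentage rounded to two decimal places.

Labor force = 2,730.17 + 163.37 = 2,893.54 thousand.
Numerator = 163.37 + 28.84 + 136.15 = 328.36 thousand.
Denominator = 2,893.54 + 28.84 = 2,922.38 thousand.
Broad rate = 328.36 / 2,922.38 = 11.24%.
Headline unemployment rate = 163.37 / 2,893.54 = 5.65%.

Broad underutilization rate ≈ 11.24%; headline unemployment rate ≈ 5.65%.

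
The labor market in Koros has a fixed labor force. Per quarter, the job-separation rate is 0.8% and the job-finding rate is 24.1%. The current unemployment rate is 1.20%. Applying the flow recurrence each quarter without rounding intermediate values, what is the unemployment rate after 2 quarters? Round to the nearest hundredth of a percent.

Unemployment rate after two quarters ≈ 2.08%.

With a fixed labor force, u_{t+1} = u_t + s·(1−u_t) − f·u_t = u_t·(1−s−f) + s.
Here 1−s−f = 0.751 and s = 0.008.
u_1 = 0.012000 × 0.751 + 0.008 = 0.017012.
u_2 = 0.017012 × 0.751 + 0.008 = 0.020776.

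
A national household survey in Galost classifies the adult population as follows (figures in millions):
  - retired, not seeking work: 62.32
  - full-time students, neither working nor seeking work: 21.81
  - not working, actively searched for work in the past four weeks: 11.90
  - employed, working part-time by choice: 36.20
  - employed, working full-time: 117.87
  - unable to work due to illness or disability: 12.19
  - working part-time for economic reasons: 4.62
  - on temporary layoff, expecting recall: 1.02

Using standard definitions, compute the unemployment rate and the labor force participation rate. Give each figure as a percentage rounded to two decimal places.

Unemployment rate ≈ 7.53%; labor force participation rate ≈ 64.05%.

Employed = 36.20 + 117.87 + 4.62 = 158.69 million (anyone who worked, including part-time for economic reasons, counts as employed).
Unemployed = 11.90 + 1.02 = 12.92 million (jobless and actively searching, or on temporary layoff).
Labor force = 158.69 + 12.92 = 171.61 million.
Not in labor force = 62.32 + 21.81 + 12.19 = 96.32 million (those not working and not actively searching are outside the labor force).
Civilian working-age population = 171.61 + 96.32 = 267.93 million.
Unemployment rate = 12.92 / 171.61 = 7.53%.
Labor force participation rate = 171.61 / 267.93 = 64.05%.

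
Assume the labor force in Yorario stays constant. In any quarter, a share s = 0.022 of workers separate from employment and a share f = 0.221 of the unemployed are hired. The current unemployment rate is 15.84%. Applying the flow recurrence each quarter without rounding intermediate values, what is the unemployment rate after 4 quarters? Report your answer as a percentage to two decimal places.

Unemployment rate after four quarters ≈ 11.28%.

With a fixed labor force, u_{t+1} = u_t + s·(1−u_t) − f·u_t = u_t·(1−s−f) + s.
Here 1−s−f = 0.757 and s = 0.022.
u_1 = 0.158400 × 0.757 + 0.022 = 0.141909.
u_2 = 0.141909 × 0.757 + 0.022 = 0.129425.
u_3 = 0.129425 × 0.757 + 0.022 = 0.119975.
u_4 = 0.119975 × 0.757 + 0.022 = 0.112821.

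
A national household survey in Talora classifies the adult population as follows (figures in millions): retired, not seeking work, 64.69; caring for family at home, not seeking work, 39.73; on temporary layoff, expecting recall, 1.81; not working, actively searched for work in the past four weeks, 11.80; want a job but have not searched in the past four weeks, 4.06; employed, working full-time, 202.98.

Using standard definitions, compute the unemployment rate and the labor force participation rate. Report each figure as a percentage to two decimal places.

Unemployment rate ≈ 6.28%; labor force participation rate ≈ 66.63%.

Employed = 202.98 million.
Unemployed = 1.81 + 11.80 = 13.61 million (jobless and actively searching, or on temporary layoff).
Labor force = 202.98 + 13.61 = 216.59 million.
Not in labor force = 64.69 + 39.73 + 4.06 = 108.48 million (those not working and not actively searching are outside the labor force — including those who want a job but have given up searching).
Civilian working-age population = 216.59 + 108.48 = 325.07 million.
Unemployment rate = 13.61 / 216.59 = 6.28%.
Labor force participation rate = 216.59 / 325.07 = 66.63%.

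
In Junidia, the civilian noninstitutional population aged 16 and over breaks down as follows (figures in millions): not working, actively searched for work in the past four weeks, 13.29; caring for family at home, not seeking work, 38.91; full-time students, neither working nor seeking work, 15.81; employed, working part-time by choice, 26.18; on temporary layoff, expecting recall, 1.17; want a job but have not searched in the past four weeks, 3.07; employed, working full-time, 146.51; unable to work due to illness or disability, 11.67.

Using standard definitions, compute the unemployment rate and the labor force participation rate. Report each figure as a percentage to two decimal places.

Employed = 26.18 + 146.51 = 172.69 million.
Unemployed = 13.29 + 1.17 = 14.46 million (jobless and actively searching, or on temporary layoff).
Labor force = 172.69 + 14.46 = 187.15 million.
Not in labor force = 38.91 + 15.81 + 3.07 + 11.67 = 69.46 million (those not working and not actively searching are outside the labor force — including those who want a job but have given up searching).
Civilian working-age population = 187.15 + 69.46 = 256.61 million.
Unemployment rate = 14.46 / 187.15 = 7.73%.
Labor force participation rate = 187.15 / 256.61 = 72.93%.

Unemployment rate ≈ 7.73%; labor force participation rate ≈ 72.93%.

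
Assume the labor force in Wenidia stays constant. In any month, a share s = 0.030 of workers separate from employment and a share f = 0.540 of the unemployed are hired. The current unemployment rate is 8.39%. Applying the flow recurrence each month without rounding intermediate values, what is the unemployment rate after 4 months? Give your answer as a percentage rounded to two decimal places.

With a fixed labor force, u_{t+1} = u_t + s·(1−u_t) − f·u_t = u_t·(1−s−f) + s.
Here 1−s−f = 0.430 and s = 0.030.
u_1 = 0.083900 × 0.430 + 0.030 = 0.066077.
u_2 = 0.066077 × 0.430 + 0.030 = 0.058413.
u_3 = 0.058413 × 0.430 + 0.030 = 0.055118.
u_4 = 0.055118 × 0.430 + 0.030 = 0.053701.

Unemployment rate after four months ≈ 5.37%.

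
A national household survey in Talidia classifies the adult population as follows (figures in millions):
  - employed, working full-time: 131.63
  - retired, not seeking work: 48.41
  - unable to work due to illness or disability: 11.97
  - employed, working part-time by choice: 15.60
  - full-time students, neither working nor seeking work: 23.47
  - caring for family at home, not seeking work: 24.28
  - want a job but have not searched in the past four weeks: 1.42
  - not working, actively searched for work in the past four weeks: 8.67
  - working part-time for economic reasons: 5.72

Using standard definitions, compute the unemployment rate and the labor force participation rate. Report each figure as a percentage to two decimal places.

Employed = 131.63 + 15.60 + 5.72 = 152.95 million (anyone who worked, including part-time for economic reasons, counts as employed).
Unemployed = 8.67 million.
Labor force = 152.95 + 8.67 = 161.62 million.
Not in labor force = 48.41 + 11.97 + 23.47 + 24.28 + 1.42 = 109.55 million (those not working and not actively searching are outside the labor force — including those who want a job but have given up searching).
Civilian working-age population = 161.62 + 109.55 = 271.17 million.
Unemployment rate = 8.67 / 161.62 = 5.36%.
Labor force participation rate = 161.62 / 271.17 = 59.60%.

Unemployment rate ≈ 5.36%; labor force participation rate ≈ 59.60%.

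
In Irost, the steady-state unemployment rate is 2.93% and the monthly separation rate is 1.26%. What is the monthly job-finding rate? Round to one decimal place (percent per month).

From u* = s/(s+f): f = s·(1−u)/u.
f = 1.26 × (1 − 0.0293) / 0.0293 = 1.2231 / 0.0293 ≈ 41.7% per month.

Job-finding rate ≈ 41.7% per month.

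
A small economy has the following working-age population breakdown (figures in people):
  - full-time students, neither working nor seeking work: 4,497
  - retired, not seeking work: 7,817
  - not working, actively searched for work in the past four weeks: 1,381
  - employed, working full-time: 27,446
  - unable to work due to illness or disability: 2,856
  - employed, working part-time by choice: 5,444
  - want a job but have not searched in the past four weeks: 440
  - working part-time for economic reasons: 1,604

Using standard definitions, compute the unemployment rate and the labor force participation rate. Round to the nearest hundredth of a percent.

Unemployment rate ≈ 3.85%; labor force participation rate ≈ 69.68%.

Employed = 27,446 + 5,444 + 1,604 = 34,494 (anyone who worked, including part-time for economic reasons, counts as employed).
Unemployed = 1,381.
Labor force = 34,494 + 1,381 = 35,875.
Not in labor force = 4,497 + 7,817 + 2,856 + 440 = 15,610 (those not working and not actively searching are outside the labor force — including those who want a job but have given up searching).
Civilian working-age population = 35,875 + 15,610 = 51,485.
Unemployment rate = 1,381 / 35,875 = 3.85%.
Labor force participation rate = 35,875 / 51,485 = 69.68%.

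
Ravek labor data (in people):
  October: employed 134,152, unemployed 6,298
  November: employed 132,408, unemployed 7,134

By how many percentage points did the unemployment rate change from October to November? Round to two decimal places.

The unemployment rate changed by +0.63 percentage points.

October: labor force = 134,152 + 6,298 = 140,450; u = 6,298/140,450 = 4.48%.
November: labor force = 132,408 + 7,134 = 139,542; u = 7,134/139,542 = 5.11%.
Change = 5.11% − 4.48% = +0.63 pp.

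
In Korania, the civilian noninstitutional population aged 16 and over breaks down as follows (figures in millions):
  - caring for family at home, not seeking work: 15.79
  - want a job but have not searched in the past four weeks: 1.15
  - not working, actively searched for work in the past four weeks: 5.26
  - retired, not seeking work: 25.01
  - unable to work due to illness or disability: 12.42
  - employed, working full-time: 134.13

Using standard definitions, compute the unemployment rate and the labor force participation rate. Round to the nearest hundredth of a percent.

Employed = 134.13 million.
Unemployed = 5.26 million.
Labor force = 134.13 + 5.26 = 139.39 million.
Not in labor force = 15.79 + 1.15 + 25.01 + 12.42 = 54.37 million (those not working and not actively searching are outside the labor force — including those who want a job but have given up searching).
Civilian working-age population = 139.39 + 54.37 = 193.76 million.
Unemployment rate = 5.26 / 139.39 = 3.77%.
Labor force participation rate = 139.39 / 193.76 = 71.94%.

Unemployment rate ≈ 3.77%; labor force participation rate ≈ 71.94%.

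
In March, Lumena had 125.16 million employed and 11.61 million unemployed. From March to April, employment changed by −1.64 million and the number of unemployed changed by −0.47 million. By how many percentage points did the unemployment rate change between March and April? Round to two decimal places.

The unemployment rate changed by −0.22 percentage points.

March: labor force = 125.16 + 11.61 = 136.77; u = 11.61/136.77 = 8.49%.
April: labor force = 123.52 + 11.14 = 134.66; u = 11.14/134.66 = 8.27%.
Change = 8.27% − 8.49% = −0.22 pp.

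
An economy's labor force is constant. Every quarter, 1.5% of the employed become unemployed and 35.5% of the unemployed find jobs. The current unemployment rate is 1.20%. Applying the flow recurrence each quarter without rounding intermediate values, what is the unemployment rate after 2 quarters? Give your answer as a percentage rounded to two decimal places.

With a fixed labor force, u_{t+1} = u_t + s·(1−u_t) − f·u_t = u_t·(1−s−f) + s.
Here 1−s−f = 0.630 and s = 0.015.
u_1 = 0.012000 × 0.630 + 0.015 = 0.022560.
u_2 = 0.022560 × 0.630 + 0.015 = 0.029213.

Unemployment rate after two quarters ≈ 2.92%.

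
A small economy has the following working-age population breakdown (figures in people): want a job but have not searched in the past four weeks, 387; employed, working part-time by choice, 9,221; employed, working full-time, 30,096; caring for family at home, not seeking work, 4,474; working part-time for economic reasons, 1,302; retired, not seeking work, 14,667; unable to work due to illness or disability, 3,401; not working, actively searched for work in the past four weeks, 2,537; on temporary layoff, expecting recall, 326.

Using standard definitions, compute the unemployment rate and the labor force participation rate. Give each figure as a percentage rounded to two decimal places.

Employed = 9,221 + 30,096 + 1,302 = 40,619 (anyone who worked, including part-time for economic reasons, counts as employed).
Unemployed = 2,537 + 326 = 2,863 (jobless and actively searching, or on temporary layoff).
Labor force = 40,619 + 2,863 = 43,482.
Not in labor force = 387 + 4,474 + 14,667 + 3,401 = 22,929 (those not working and not actively searching are outside the labor force — including those who want a job but have given up searching).
Civilian working-age population = 43,482 + 22,929 = 66,411.
Unemployment rate = 2,863 / 43,482 = 6.58%.
Labor force participation rate = 43,482 / 66,411 = 65.47%.

Unemployment rate ≈ 6.58%; labor force participation rate ≈ 65.47%.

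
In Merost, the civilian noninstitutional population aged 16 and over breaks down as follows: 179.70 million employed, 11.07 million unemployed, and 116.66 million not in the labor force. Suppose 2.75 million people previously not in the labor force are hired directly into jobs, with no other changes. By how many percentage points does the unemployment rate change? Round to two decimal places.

Initially, labor force = 179.70 + 11.07 = 190.77 million, so u = 11.07/190.77 = 5.80%.
After the change, employed and labor force both rise by 2.75; unemployed unchanged → E = 182.45, U = 11.07, labor force = 193.52 million.
New unemployment rate = 11.07 / 193.52 = 5.72%.
Change = 5.72% − 5.80% = −0.08 percentage points.

The unemployment rate changes by −0.08 percentage points.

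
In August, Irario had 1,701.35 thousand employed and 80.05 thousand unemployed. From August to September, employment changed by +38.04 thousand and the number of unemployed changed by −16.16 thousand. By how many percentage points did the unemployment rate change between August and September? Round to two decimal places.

August: labor force = 1,701.35 + 80.05 = 1,781.40; u = 80.05/1,781.40 = 4.49%.
September: labor force = 1,739.39 + 63.89 = 1,803.28; u = 63.89/1,803.28 = 3.54%.
Change = 3.54% − 4.49% = −0.95 pp.

The unemployment rate changed by −0.95 percentage points.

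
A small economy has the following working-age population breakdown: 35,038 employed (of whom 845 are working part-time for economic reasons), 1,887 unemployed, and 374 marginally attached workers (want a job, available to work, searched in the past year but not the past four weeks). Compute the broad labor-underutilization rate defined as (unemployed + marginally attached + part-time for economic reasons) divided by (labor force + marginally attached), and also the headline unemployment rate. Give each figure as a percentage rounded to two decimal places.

Broad underutilization rate ≈ 8.33%; headline unemployment rate ≈ 5.11%.

Labor force = 35,038 + 1,887 = 36,925.
Numerator = 1,887 + 374 + 845 = 3,106.
Denominator = 36,925 + 374 = 37,299.
Broad rate = 3,106 / 37,299 = 8.33%.
Headline unemployment rate = 1,887 / 36,925 = 5.11%.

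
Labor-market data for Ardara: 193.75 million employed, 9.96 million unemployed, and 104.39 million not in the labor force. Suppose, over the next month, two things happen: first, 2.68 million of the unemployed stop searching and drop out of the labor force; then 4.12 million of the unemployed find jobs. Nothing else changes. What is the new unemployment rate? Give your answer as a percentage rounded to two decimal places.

New unemployment rate ≈ 1.57%.

Initially, labor force = 193.75 + 9.96 = 203.71 million, so u = 9.96/203.71 = 4.89%.
After the first change, unemployed and labor force both fall by 2.68 → E = 193.75, U = 7.28, labor force = 201.03 million.
After the second change, unemployed falls and employed rises by 4.12; labor force unchanged → E = 197.87, U = 3.16, labor force = 201.03 million.
New unemployment rate = 3.16 / 201.03 = 1.57%.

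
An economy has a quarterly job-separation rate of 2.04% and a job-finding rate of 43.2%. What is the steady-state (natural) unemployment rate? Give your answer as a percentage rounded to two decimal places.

Steady-state unemployment rate ≈ 4.51%.

At steady state the flows balance: s·E = f·U, so U/(E+U) = s/(s+f).
u* = 2.04 / (2.04 + 43.2) = 2.04 / 45.24 = 4.51%.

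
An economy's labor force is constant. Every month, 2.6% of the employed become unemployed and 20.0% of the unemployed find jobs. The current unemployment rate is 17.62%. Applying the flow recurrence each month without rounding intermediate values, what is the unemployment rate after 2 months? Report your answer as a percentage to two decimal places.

With a fixed labor force, u_{t+1} = u_t + s·(1−u_t) − f·u_t = u_t·(1−s−f) + s.
Here 1−s−f = 0.774 and s = 0.026.
u_1 = 0.176200 × 0.774 + 0.026 = 0.162379.
u_2 = 0.162379 × 0.774 + 0.026 = 0.151681.

Unemployment rate after two months ≈ 15.17%.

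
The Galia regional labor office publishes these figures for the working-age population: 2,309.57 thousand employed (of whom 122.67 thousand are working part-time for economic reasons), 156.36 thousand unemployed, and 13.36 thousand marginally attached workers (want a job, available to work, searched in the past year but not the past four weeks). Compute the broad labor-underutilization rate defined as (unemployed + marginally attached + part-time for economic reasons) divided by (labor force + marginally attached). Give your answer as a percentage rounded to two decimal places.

Labor force = 2,309.57 + 156.36 = 2,465.93 thousand.
Numerator = 156.36 + 13.36 + 122.67 = 292.39 thousand.
Denominator = 2,465.93 + 13.36 = 2,479.29 thousand.
Broad rate = 292.39 / 2,479.29 = 11.79%.

Broad underutilization rate ≈ 11.79%.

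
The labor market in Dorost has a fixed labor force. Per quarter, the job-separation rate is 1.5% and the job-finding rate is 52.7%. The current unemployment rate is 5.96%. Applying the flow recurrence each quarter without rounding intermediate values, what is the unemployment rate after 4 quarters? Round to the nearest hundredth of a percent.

Unemployment rate after four quarters ≈ 2.91%.

With a fixed labor force, u_{t+1} = u_t + s·(1−u_t) − f·u_t = u_t·(1−s−f) + s.
Here 1−s−f = 0.458 and s = 0.015.
u_1 = 0.059600 × 0.458 + 0.015 = 0.042297.
u_2 = 0.042297 × 0.458 + 0.015 = 0.034372.
u_3 = 0.034372 × 0.458 + 0.015 = 0.030742.
u_4 = 0.030742 × 0.458 + 0.015 = 0.029080.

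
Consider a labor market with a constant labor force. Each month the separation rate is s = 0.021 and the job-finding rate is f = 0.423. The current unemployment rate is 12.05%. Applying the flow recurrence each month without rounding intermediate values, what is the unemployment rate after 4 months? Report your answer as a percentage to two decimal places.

Unemployment rate after four months ≈ 5.43%.

With a fixed labor force, u_{t+1} = u_t + s·(1−u_t) − f·u_t = u_t·(1−s−f) + s.
Here 1−s−f = 0.556 and s = 0.021.
u_1 = 0.120500 × 0.556 + 0.021 = 0.087998.
u_2 = 0.087998 × 0.556 + 0.021 = 0.069927.
u_3 = 0.069927 × 0.556 + 0.021 = 0.059879.
u_4 = 0.059879 × 0.556 + 0.021 = 0.054293.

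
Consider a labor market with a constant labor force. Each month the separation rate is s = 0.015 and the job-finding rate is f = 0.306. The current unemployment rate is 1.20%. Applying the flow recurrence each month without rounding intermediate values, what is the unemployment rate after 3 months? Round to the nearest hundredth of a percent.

With a fixed labor force, u_{t+1} = u_t + s·(1−u_t) − f·u_t = u_t·(1−s−f) + s.
Here 1−s−f = 0.679 and s = 0.015.
u_1 = 0.012000 × 0.679 + 0.015 = 0.023148.
u_2 = 0.023148 × 0.679 + 0.015 = 0.030717.
u_3 = 0.030717 × 0.679 + 0.015 = 0.035857.

Unemployment rate after three months ≈ 3.59%.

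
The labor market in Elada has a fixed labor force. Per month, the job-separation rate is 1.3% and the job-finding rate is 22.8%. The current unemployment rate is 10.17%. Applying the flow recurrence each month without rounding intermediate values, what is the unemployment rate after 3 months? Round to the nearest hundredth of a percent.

Unemployment rate after three months ≈ 7.48%.

With a fixed labor force, u_{t+1} = u_t + s·(1−u_t) − f·u_t = u_t·(1−s−f) + s.
Here 1−s−f = 0.759 and s = 0.013.
u_1 = 0.101700 × 0.759 + 0.013 = 0.090190.
u_2 = 0.090190 × 0.759 + 0.013 = 0.081454.
u_3 = 0.081454 × 0.759 + 0.013 = 0.074824.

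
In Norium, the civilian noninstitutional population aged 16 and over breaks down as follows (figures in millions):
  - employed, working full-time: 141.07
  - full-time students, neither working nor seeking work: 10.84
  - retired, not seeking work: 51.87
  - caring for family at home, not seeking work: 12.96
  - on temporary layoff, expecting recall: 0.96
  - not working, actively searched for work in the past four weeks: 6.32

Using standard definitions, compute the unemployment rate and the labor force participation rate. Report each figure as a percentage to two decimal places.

Unemployment rate ≈ 4.91%; labor force participation rate ≈ 66.22%.

Employed = 141.07 million.
Unemployed = 0.96 + 6.32 = 7.28 million (jobless and actively searching, or on temporary layoff).
Labor force = 141.07 + 7.28 = 148.35 million.
Not in labor force = 10.84 + 51.87 + 12.96 = 75.67 million (those not working and not actively searching are outside the labor force).
Civilian working-age population = 148.35 + 75.67 = 224.02 million.
Unemployment rate = 7.28 / 148.35 = 4.91%.
Labor force participation rate = 148.35 / 224.02 = 66.22%.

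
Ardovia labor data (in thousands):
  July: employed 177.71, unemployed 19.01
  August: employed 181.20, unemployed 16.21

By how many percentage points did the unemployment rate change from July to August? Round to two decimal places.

July: labor force = 177.71 + 19.01 = 196.72; u = 19.01/196.72 = 9.66%.
August: labor force = 181.20 + 16.21 = 197.41; u = 16.21/197.41 = 8.21%.
Change = 8.21% − 9.66% = −1.45 pp.

The unemployment rate changed by −1.45 percentage points.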